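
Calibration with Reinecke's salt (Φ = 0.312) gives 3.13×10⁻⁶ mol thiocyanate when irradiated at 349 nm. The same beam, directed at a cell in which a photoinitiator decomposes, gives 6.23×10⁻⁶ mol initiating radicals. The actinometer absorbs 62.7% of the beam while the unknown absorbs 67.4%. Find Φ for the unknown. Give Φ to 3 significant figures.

Photons absorbed by the actinometer: 3.13×10⁻⁶ / 0.312 = 1.003×10⁻⁵ mol.
Incident flux: 1.003×10⁻⁵ / 0.627 = 1.600×10⁻⁵ einstein.
Absorbed by unknown: 0.674 × 1.600×10⁻⁵ = 1.078×10⁻⁵ mol.
Φ(unknown) = 6.23×10⁻⁶ / 1.078×10⁻⁵ = 0.578.

Φ = 0.578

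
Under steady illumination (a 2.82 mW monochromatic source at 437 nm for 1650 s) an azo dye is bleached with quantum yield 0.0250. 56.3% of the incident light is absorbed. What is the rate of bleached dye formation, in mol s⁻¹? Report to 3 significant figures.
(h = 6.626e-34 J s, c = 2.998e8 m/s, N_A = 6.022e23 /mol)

Photon energy at 437 nm: hc/λ = (6.626e-34)(2.998e8)/(437e-9) = 4.546e-19 J.
Energy delivered: (2.82 mW)(1650 s) = 4.653 J.
Photons incident: 4.653 / 4.546e-19 = 1.024e19, i.e. 1.024e19/6.022e23 = 1.700e-5 mol.
Photons absorbed: 0.563 × 1.700e-5 = 9.571e-6 mol.
Product formed: 0.0250 × 9.571e-6 = 2.393e-7 mol.
Rate: 2.393e-7 / 1650 s = 1.45e-10 mol s⁻¹.

1.45e-10 mol s⁻¹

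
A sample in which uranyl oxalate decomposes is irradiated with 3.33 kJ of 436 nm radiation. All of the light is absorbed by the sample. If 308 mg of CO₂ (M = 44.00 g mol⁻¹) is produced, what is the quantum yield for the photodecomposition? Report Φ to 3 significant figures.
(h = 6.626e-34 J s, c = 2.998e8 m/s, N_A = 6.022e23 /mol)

Product: 308 mg / 44.00 g mol⁻¹ = 0.007000 mol.
Photon energy at 436 nm: hc/λ = (6.626e-34)(2.998e8)/(436e-9) = 4.556e-19 J.
Incident energy: 3.33 kJ = 3330 J.
Photons incident: 3330 / 4.556e-19 = 7.309e21, i.e. 7.309e21/6.022e23 = 0.01214 mol.
Φ = 0.007000 mol / 0.01214 mol photons = 0.577.

Φ = 0.577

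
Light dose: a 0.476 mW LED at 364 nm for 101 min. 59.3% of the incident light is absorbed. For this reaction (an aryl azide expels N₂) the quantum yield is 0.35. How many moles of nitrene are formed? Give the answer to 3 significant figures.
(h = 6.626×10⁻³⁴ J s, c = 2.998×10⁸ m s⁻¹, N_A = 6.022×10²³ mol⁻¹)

Photon energy at 364 nm: hc/λ = (6.626×10⁻³⁴)(2.998×10⁸)/(364×10⁻⁹) = 5.457×10⁻¹⁹ J.
Energy delivered: (0.476 mW)(6060 s) = 2.885 J.
Photons incident: 2.885 / 5.457×10⁻¹⁹ = 5.287×10¹⁸, i.e. 5.287×10¹⁸/6.022×10²³ = 8.779×10⁻⁶ mol.
Photons absorbed: 0.593 × 8.779×10⁻⁶ = 5.206×10⁻⁶ mol.
Product: Φ × n_abs = 0.35 × 5.206×10⁻⁶ = 1.822×10⁻⁶ mol.

1.82×10⁻⁶ mol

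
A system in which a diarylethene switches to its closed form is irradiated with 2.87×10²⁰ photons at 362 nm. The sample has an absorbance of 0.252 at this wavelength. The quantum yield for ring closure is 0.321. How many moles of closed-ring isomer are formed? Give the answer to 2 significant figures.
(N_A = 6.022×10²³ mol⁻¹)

6.7×10⁻⁵ mol

Moles of photons: 2.87×10²⁰ / 6.022×10²³ = 4.766×10⁻⁴ mol.
Fraction absorbed: 1 − 10^(−0.252) = 0.4402.
Photons absorbed: 0.4402 × 4.766×10⁻⁴ = 2.098×10⁻⁴ mol.
Product: Φ × n_abs = 0.321 × 2.098×10⁻⁴ = 6.735×10⁻⁵ mol.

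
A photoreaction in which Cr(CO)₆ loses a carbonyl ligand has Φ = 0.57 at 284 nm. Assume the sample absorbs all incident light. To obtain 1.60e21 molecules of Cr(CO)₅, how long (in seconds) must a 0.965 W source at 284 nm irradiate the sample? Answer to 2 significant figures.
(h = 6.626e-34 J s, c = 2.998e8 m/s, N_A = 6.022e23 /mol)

t ≈ 2000 s

Product: 1.60e21 / 6.022e23 = 0.002657 mol.
Photons that must be absorbed: 0.002657 / 0.57 = 0.004661 mol.
Photon energy: hc/λ = 6.995e-19 J; per mole, 4.212e5 J mol⁻¹.
Energy required: 0.004661 × 4.212e5 = 1963 J.
Time: 1963 J / 0.965 W = 2000 s.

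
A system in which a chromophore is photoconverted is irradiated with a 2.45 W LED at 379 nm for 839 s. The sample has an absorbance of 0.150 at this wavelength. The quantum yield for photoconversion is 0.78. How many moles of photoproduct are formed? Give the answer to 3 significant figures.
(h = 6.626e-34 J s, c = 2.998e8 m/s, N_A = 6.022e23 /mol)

0.00148 mol

Photon energy at 379 nm: hc/λ = (6.626e-34)(2.998e8)/(379e-9) = 5.241e-19 J.
Energy delivered: (2.45 W)(839 s) = 2056 J.
Photons incident: 2056 / 5.241e-19 = 3.923e21, i.e. 3.923e21/6.022e23 = 0.006514 mol.
Fraction absorbed: 1 − 10^(−0.150) = 0.2921.
Photons absorbed: 0.2921 × 0.006514 = 0.001903 mol.
Product: Φ × n_abs = 0.78 × 0.001903 = 0.001484 mol.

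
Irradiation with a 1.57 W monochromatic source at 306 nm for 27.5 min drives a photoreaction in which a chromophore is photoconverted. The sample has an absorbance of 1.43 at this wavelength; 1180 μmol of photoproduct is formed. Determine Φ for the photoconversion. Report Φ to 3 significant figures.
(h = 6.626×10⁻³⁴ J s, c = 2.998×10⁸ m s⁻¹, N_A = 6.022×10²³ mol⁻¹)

Φ = 0.185

Product: 1180 μmol = 0.00118 mol.
Photon energy at 306 nm: hc/λ = (6.626×10⁻³⁴)(2.998×10⁸)/(306×10⁻⁹) = 6.492×10⁻¹⁹ J.
Energy delivered: (1.57 W)(1650 s) = 2591 J.
Photons incident: 2591 / 6.492×10⁻¹⁹ = 3.991×10²¹, i.e. 3.991×10²¹/6.022×10²³ = 0.006627 mol.
Fraction absorbed: 1 − 10^(−1.43) = 0.9628.
Photons absorbed: 0.9628 × 0.006627 = 0.006380 mol.
Φ = 0.00118 mol / 0.006380 mol photons = 0.185.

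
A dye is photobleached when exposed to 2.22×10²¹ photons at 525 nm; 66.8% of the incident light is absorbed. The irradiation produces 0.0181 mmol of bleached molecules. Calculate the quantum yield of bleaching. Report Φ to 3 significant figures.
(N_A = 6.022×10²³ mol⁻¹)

Product: 0.0181 mmol = 1.81×10⁻⁵ mol.
Moles of photons: 2.22×10²¹ / 6.022×10²³ = 0.003686 mol.
Photons absorbed: 0.668 × 0.003686 = 0.002462 mol.
Φ = 1.81×10⁻⁵ mol / 0.002462 mol photons = 0.00735.

Φ = 0.00735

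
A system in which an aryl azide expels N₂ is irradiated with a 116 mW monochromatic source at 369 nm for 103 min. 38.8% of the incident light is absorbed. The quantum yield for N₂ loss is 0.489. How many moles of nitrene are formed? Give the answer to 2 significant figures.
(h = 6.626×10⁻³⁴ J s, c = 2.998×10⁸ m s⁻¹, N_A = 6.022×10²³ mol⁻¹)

Photon energy at 369 nm: hc/λ = (6.626×10⁻³⁴)(2.998×10⁸)/(369×10⁻⁹) = 5.383×10⁻¹⁹ J.
Energy delivered: (116 mW)(6180 s) = 716.9 J.
Photons incident: 716.9 / 5.383×10⁻¹⁹ = 1.332×10²¹, i.e. 1.332×10²¹/6.022×10²³ = 0.002212 mol.
Photons absorbed: 0.388 × 0.002212 = 8.583×10⁻⁴ mol.
Product: Φ × n_abs = 0.489 × 8.583×10⁻⁴ = 4.197×10⁻⁴ mol.

4.2×10⁻⁴ mol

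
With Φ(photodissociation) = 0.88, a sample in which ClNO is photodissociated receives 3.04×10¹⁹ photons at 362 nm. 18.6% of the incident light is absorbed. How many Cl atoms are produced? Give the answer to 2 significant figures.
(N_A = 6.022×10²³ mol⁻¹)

5.0×10¹⁸ atoms

Moles of photons: 3.04×10¹⁹ / 6.022×10²³ = 5.048×10⁻⁵ mol.
Photons absorbed: 0.186 × 5.048×10⁻⁵ = 9.389×10⁻⁶ mol.
Product: Φ × n_abs = 0.88 × 9.389×10⁻⁶ = 8.262×10⁻⁶ mol.
As a count: 8.262×10⁻⁶ × 6.022×10²³ = 5.0×10¹⁸.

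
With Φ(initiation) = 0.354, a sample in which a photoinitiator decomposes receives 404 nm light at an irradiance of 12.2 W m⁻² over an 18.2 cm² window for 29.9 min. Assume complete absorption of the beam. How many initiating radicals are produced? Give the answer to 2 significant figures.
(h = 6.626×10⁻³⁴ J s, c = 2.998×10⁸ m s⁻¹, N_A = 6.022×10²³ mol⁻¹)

Photon energy at 404 nm: hc/λ = (6.626×10⁻³⁴)(2.998×10⁸)/(404×10⁻⁹) = 4.917×10⁻¹⁹ J.
Energy delivered: (12.2 W m⁻²)(18.2×10⁻⁴ m²)(1794 s) = 39.83 J.
Photons incident: 39.83 / 4.917×10⁻¹⁹ = 8.100×10¹⁹, i.e. 8.100×10¹⁹/6.022×10²³ = 1.345×10⁻⁴ mol.
Product: Φ × n_abs = 0.354 × 1.345×10⁻⁴ = 4.761×10⁻⁵ mol.
As a count: 4.761×10⁻⁵ × 6.022×10²³ = 2.9×10¹⁹.

2.9×10¹⁹ initiating radicals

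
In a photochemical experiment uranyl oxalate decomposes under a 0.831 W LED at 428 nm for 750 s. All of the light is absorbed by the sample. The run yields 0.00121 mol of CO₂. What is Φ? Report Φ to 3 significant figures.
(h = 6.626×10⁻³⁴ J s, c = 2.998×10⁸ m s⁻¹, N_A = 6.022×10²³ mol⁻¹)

Φ = 0.543

Photon energy at 428 nm: hc/λ = (6.626×10⁻³⁴)(2.998×10⁸)/(428×10⁻⁹) = 4.641×10⁻¹⁹ J.
Energy delivered: (0.831 W)(750 s) = 623.3 J.
Photons incident: 623.3 / 4.641×10⁻¹⁹ = 1.343×10²¹, i.e. 1.343×10²¹/6.022×10²³ = 0.002230 mol.
Φ = 0.00121 mol / 0.002230 mol photons = 0.543.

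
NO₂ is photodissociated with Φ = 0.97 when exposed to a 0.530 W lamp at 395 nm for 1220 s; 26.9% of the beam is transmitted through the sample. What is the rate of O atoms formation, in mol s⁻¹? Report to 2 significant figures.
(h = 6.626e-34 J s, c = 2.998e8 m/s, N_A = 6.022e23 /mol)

Photon energy at 395 nm: hc/λ = (6.626e-34)(2.998e8)/(395e-9) = 5.029e-19 J.
Energy delivered: (0.530 W)(1220 s) = 646.6 J.
Photons incident: 646.6 / 5.029e-19 = 1.286e21, i.e. 1.286e21/6.022e23 = 0.002136 mol.
Fraction absorbed: 1 − 26.9/100 = 0.7310.
Photons absorbed: 0.7310 × 0.002136 = 0.001561 mol.
Product formed: 0.97 × 0.001561 = 0.001514 mol.
Rate: 0.001514 / 1220 s = 1.2e-6 mol s⁻¹.

1.2e-6 mol s⁻¹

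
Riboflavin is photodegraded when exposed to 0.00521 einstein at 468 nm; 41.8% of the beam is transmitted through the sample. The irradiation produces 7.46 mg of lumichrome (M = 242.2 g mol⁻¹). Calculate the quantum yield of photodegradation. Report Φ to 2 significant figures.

Product: 7.46 mg / 242.2 g mol⁻¹ = 3.080×10⁻⁵ mol.
Fraction absorbed: 1 − 41.8/100 = 0.5820.
Photons absorbed: 0.5820 × 0.00521 = 0.003032 mol.
Φ = 3.080×10⁻⁵ mol / 0.003032 mol photons = 0.010.

Φ = 0.010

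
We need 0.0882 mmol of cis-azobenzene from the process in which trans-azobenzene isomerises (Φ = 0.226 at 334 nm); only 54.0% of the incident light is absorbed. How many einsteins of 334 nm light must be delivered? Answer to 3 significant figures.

Product: 0.0882 mmol = 8.82e-5 mol.
Photons that must be absorbed: 8.82e-5 / 0.226 = 3.903e-4 mol.
Incident photons needed: 3.903e-4 / 0.540 = 7.228e-4 mol.

7.23e-4 einstein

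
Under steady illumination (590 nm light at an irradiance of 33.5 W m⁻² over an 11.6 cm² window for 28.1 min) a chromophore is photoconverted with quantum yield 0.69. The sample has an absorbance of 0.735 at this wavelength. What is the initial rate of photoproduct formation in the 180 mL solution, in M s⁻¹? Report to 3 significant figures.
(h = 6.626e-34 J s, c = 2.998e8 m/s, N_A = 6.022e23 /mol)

5.99e-7 M s⁻¹

Photon energy at 590 nm: hc/λ = (6.626e-34)(2.998e8)/(590e-9) = 3.367e-19 J.
Energy delivered: (33.5 W m⁻²)(11.6e-4 m²)(1686 s) = 65.52 J.
Photons incident: 65.52 / 3.367e-19 = 1.946e20, i.e. 1.946e20/6.022e23 = 3.231e-4 mol.
Fraction absorbed: 1 − 10^(−0.735) = 0.8159.
Photons absorbed: 0.8159 × 3.231e-4 = 2.636e-4 mol.
Product formed: 0.69 × 2.636e-4 = 1.819e-4 mol.
Rate: 1.819e-4 mol / (1686 s × 0.18 L) = 5.99e-7 M s⁻¹.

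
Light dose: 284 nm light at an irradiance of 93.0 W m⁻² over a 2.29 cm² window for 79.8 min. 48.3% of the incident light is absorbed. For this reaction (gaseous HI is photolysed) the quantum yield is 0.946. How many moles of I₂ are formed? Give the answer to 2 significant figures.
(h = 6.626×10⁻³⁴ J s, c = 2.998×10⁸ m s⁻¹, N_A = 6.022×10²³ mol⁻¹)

Photon energy at 284 nm: hc/λ = (6.626×10⁻³⁴)(2.998×10⁸)/(284×10⁻⁹) = 6.995×10⁻¹⁹ J.
Energy delivered: (93.0 W m⁻²)(2.29×10⁻⁴ m²)(4788 s) = 102.0 J.
Photons incident: 102.0 / 6.995×10⁻¹⁹ = 1.458×10²⁰, i.e. 1.458×10²⁰/6.022×10²³ = 2.421×10⁻⁴ mol.
Photons absorbed: 0.483 × 2.421×10⁻⁴ = 1.169×10⁻⁴ mol.
Product: Φ × n_abs = 0.946 × 1.169×10⁻⁴ = 1.106×10⁻⁴ mol.

1.1×10⁻⁴ mol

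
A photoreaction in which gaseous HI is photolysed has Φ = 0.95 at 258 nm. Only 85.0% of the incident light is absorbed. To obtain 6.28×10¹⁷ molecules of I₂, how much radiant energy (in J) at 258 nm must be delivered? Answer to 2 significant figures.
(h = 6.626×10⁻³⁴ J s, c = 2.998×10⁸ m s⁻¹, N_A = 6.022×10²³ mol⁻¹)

0.60 J

Product: 6.28×10¹⁷ / 6.022×10²³ = 1.043×10⁻⁶ mol.
Photons that must be absorbed: 1.043×10⁻⁶ / 0.95 = 1.098×10⁻⁶ mol.
Incident photons needed: 1.098×10⁻⁶ / 0.850 = 1.292×10⁻⁶ mol.
Photon energy: hc/λ = 7.700×10⁻¹⁹ J; per mole, 4.637×10⁵ J mol⁻¹.
Energy required: 1.292×10⁻⁶ × 4.637×10⁵ = 0.60 J.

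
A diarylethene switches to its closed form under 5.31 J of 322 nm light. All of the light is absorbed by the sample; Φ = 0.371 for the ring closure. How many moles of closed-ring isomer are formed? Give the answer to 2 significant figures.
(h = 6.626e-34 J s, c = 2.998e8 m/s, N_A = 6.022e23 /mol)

5.3e-6 mol

Photon energy at 322 nm: hc/λ = (6.626e-34)(2.998e8)/(322e-9) = 6.169e-19 J.
Photons incident: 5.31 / 6.169e-19 = 8.608e18, i.e. 8.608e18/6.022e23 = 1.429e-5 mol.
Product: Φ × n_abs = 0.371 × 1.429e-5 = 5.302e-6 mol.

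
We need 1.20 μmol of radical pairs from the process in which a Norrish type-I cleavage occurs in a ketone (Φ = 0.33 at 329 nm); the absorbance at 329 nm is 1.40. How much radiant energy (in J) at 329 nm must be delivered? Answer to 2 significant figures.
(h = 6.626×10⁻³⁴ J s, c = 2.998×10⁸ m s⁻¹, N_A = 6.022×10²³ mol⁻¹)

Product: 1.20 μmol = 1.20×10⁻⁶ mol.
Photons that must be absorbed: 1.20×10⁻⁶ / 0.33 = 3.636×10⁻⁶ mol.
Fraction absorbed: 1 − 10^(−1.40) = 0.9602.
Incident photons needed: 3.636×10⁻⁶ / 0.9602 = 3.787×10⁻⁶ mol.
Photon energy: hc/λ = 6.038×10⁻¹⁹ J; per mole, 3.636×10⁵ J mol⁻¹.
Energy required: 3.787×10⁻⁶ × 3.636×10⁵ = 1.4 J.

1.4 J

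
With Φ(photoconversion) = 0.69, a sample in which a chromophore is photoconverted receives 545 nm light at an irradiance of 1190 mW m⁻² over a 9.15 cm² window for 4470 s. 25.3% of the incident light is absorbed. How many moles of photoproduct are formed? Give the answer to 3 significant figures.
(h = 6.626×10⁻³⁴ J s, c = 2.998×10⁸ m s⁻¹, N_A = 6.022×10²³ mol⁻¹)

Photon energy at 545 nm: hc/λ = (6.626×10⁻³⁴)(2.998×10⁸)/(545×10⁻⁹) = 3.645×10⁻¹⁹ J.
Energy delivered: (1190 mW m⁻²)(9.15×10⁻⁴ m²)(4470 s) = 4.867 J.
Photons incident: 4.867 / 3.645×10⁻¹⁹ = 1.335×10¹⁹, i.e. 1.335×10¹⁹/6.022×10²³ = 2.217×10⁻⁵ mol.
Photons absorbed: 0.253 × 2.217×10⁻⁵ = 5.609×10⁻⁶ mol.
Product: Φ × n_abs = 0.69 × 5.609×10⁻⁶ = 3.870×10⁻⁶ mol.

3.87×10⁻⁶ mol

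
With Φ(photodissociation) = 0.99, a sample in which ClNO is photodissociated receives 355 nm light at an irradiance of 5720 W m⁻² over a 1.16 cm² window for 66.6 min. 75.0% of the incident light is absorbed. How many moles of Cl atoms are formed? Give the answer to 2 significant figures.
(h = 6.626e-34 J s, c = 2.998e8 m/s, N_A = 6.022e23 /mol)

0.0058 mol

Photon energy at 355 nm: hc/λ = (6.626e-34)(2.998e8)/(355e-9) = 5.596e-19 J.
Energy delivered: (5720 W m⁻²)(1.16e-4 m²)(3996 s) = 2651 J.
Photons incident: 2651 / 5.596e-19 = 4.737e21, i.e. 4.737e21/6.022e23 = 0.007866 mol.
Photons absorbed: 0.750 × 0.007866 = 0.005900 mol.
Product: Φ × n_abs = 0.99 × 0.005900 = 0.005841 mol.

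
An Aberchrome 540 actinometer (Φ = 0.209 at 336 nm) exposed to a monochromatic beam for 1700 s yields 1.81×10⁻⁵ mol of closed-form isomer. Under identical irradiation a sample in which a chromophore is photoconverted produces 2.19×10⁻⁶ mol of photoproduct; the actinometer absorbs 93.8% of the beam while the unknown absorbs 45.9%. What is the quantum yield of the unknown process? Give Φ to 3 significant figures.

Φ = 0.0517

Photons absorbed by the actinometer: 1.81×10⁻⁵ / 0.209 = 8.660×10⁻⁵ mol.
Incident flux: 8.660×10⁻⁵ / 0.938 = 9.232×10⁻⁵ einstein.
Absorbed by unknown: 0.459 × 9.232×10⁻⁵ = 4.237×10⁻⁵ mol.
Φ(unknown) = 2.19×10⁻⁶ / 4.237×10⁻⁵ = 0.0517.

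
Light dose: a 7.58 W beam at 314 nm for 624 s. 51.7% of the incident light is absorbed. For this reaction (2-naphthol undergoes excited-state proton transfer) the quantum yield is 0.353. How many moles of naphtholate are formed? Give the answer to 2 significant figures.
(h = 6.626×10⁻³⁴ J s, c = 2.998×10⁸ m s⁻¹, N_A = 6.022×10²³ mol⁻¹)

Photon energy at 314 nm: hc/λ = (6.626×10⁻³⁴)(2.998×10⁸)/(314×10⁻⁹) = 6.326×10⁻¹⁹ J.
Energy delivered: (7.58 W)(624 s) = 4730 J.
Photons incident: 4730 / 6.326×10⁻¹⁹ = 7.477×10²¹, i.e. 7.477×10²¹/6.022×10²³ = 0.01242 mol.
Photons absorbed: 0.517 × 0.01242 = 0.006421 mol.
Product: Φ × n_abs = 0.353 × 0.006421 = 0.002267 mol.

0.0023 mol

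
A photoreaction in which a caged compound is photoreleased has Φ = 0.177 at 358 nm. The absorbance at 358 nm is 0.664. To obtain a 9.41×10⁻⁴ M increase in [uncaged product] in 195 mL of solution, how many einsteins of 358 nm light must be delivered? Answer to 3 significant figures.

0.00132 einstein

Product: (9.41×10⁻⁴ M)(0.195 L) = 1.835×10⁻⁴ mol.
Photons that must be absorbed: 1.835×10⁻⁴ / 0.177 = 0.001037 mol.
Fraction absorbed: 1 − 10^(−0.664) = 0.7832.
Incident photons needed: 0.001037 / 0.7832 = 0.001324 mol.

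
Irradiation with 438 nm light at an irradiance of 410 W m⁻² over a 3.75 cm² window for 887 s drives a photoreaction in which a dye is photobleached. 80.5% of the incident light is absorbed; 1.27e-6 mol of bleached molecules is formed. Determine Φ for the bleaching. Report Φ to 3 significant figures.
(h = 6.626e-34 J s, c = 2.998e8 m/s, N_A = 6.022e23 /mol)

Photon energy at 438 nm: hc/λ = (6.626e-34)(2.998e8)/(438e-9) = 4.535e-19 J.
Energy delivered: (410 W m⁻²)(3.75e-4 m²)(887 s) = 136.4 J.
Photons incident: 136.4 / 4.535e-19 = 3.008e20, i.e. 3.008e20/6.022e23 = 4.995e-4 mol.
Photons absorbed: 0.805 × 4.995e-4 = 4.021e-4 mol.
Φ = 1.27e-6 mol / 4.021e-4 mol photons = 0.00316.

Φ = 0.00316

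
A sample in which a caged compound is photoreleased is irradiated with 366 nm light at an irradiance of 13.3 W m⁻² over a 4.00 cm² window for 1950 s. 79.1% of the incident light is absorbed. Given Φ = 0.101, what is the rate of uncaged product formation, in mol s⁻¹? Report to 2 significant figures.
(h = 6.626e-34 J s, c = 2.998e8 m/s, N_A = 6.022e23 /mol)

1.3e-9 mol s⁻¹

Photon energy at 366 nm: hc/λ = (6.626e-34)(2.998e8)/(366e-9) = 5.428e-19 J.
Energy delivered: (13.3 W m⁻²)(4.00e-4 m²)(1950 s) = 10.37 J.
Photons incident: 10.37 / 5.428e-19 = 1.910e19, i.e. 1.910e19/6.022e23 = 3.172e-5 mol.
Photons absorbed: 0.791 × 3.172e-5 = 2.509e-5 mol.
Product formed: 0.101 × 2.509e-5 = 2.534e-6 mol.
Rate: 2.534e-6 / 1950 s = 1.3e-9 mol s⁻¹.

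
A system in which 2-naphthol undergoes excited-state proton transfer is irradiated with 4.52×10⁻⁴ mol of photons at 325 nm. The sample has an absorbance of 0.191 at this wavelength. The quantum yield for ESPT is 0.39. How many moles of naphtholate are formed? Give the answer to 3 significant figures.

Fraction absorbed: 1 − 10^(−0.191) = 0.3558.
Photons absorbed: 0.3558 × 4.52×10⁻⁴ = 1.608×10⁻⁴ mol.
Product: Φ × n_abs = 0.39 × 1.608×10⁻⁴ = 6.271×10⁻⁵ mol.

6.27×10⁻⁵ mol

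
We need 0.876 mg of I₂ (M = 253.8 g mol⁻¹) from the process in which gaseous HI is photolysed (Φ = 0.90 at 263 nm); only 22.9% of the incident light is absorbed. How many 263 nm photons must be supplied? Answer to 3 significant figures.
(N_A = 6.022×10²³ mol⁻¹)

Product: 0.876 mg / 253.8 g mol⁻¹ = 3.452×10⁻⁶ mol.
Photons that must be absorbed: 3.452×10⁻⁶ / 0.90 = 3.836×10⁻⁶ mol.
Incident photons needed: 3.836×10⁻⁶ / 0.229 = 1.675×10⁻⁵ mol.
Photon count: 1.675×10⁻⁵ × 6.022×10²³ = 1.01×10¹⁹.

1.01×10¹⁹ photons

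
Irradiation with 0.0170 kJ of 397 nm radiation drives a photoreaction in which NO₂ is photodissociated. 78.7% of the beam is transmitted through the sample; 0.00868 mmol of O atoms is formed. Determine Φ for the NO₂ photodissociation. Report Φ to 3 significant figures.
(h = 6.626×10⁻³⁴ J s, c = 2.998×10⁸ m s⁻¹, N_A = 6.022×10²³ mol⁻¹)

Product: 0.00868 mmol = 8.68×10⁻⁶ mol.
Photon energy at 397 nm: hc/λ = (6.626×10⁻³⁴)(2.998×10⁸)/(397×10⁻⁹) = 5.004×10⁻¹⁹ J.
Incident energy: 0.0170 kJ = 17.0 J.
Photons incident: 17.0 / 5.004×10⁻¹⁹ = 3.397×10¹⁹, i.e. 3.397×10¹⁹/6.022×10²³ = 5.641×10⁻⁵ mol.
Fraction absorbed: 1 − 78.7/100 = 0.2130.
Photons absorbed: 0.2130 × 5.641×10⁻⁵ = 1.202×10⁻⁵ mol.
Φ = 8.68×10⁻⁶ mol / 1.202×10⁻⁵ mol photons = 0.722.

Φ = 0.722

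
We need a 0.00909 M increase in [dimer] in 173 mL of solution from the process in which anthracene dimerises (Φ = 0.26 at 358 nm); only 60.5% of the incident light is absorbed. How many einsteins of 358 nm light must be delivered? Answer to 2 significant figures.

Product: (0.00909 M)(0.173 L) = 0.001573 mol.
Photons that must be absorbed: 0.001573 / 0.26 = 0.006050 mol.
Incident photons needed: 0.006050 / 0.605 = 0.01000 mol.

0.010 einstein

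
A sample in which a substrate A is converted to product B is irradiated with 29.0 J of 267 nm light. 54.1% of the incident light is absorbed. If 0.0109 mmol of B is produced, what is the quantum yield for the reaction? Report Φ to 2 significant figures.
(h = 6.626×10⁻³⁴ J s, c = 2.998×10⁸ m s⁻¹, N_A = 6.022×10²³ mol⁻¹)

Product: 0.0109 mmol = 1.09×10⁻⁵ mol.
Photon energy at 267 nm: hc/λ = (6.626×10⁻³⁴)(2.998×10⁸)/(267×10⁻⁹) = 7.440×10⁻¹⁹ J.
Photons incident: 29.0 / 7.440×10⁻¹⁹ = 3.898×10¹⁹, i.e. 3.898×10¹⁹/6.022×10²³ = 6.473×10⁻⁵ mol.
Photons absorbed: 0.541 × 6.473×10⁻⁵ = 3.502×10⁻⁵ mol.
Φ = 1.09×10⁻⁵ mol / 3.502×10⁻⁵ mol photons = 0.31.

Φ = 0.31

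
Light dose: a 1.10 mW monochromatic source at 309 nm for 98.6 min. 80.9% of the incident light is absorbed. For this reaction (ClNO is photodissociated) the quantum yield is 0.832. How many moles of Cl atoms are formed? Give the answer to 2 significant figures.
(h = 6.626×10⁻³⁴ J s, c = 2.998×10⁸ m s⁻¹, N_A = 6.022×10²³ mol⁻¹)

Photon energy at 309 nm: hc/λ = (6.626×10⁻³⁴)(2.998×10⁸)/(309×10⁻⁹) = 6.429×10⁻¹⁹ J.
Energy delivered: (1.10 mW)(5916 s) = 6.508 J.
Photons incident: 6.508 / 6.429×10⁻¹⁹ = 1.012×10¹⁹, i.e. 1.012×10¹⁹/6.022×10²³ = 1.681×10⁻⁵ mol.
Photons absorbed: 0.809 × 1.681×10⁻⁵ = 1.360×10⁻⁵ mol.
Product: Φ × n_abs = 0.832 × 1.360×10⁻⁵ = 1.132×10⁻⁵ mol.

1.1×10⁻⁵ mol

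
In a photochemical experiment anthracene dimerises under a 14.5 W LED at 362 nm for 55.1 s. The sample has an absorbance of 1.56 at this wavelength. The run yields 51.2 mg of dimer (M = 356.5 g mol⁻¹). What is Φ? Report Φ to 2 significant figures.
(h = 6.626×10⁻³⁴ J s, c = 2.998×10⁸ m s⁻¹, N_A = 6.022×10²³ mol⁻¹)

Product: 51.2 mg / 356.5 g mol⁻¹ = 1.436×10⁻⁴ mol.
Photon energy at 362 nm: hc/λ = (6.626×10⁻³⁴)(2.998×10⁸)/(362×10⁻⁹) = 5.487×10⁻¹⁹ J.
Energy delivered: (14.5 W)(55.1 s) = 799.0 J.
Photons incident: 799.0 / 5.487×10⁻¹⁹ = 1.456×10²¹, i.e. 1.456×10²¹/6.022×10²³ = 0.002418 mol.
Fraction absorbed: 1 − 10^(−1.56) = 0.9725.
Photons absorbed: 0.9725 × 0.002418 = 0.002352 mol.
Φ = 1.436×10⁻⁴ mol / 0.002352 mol photons = 0.061.

Φ = 0.061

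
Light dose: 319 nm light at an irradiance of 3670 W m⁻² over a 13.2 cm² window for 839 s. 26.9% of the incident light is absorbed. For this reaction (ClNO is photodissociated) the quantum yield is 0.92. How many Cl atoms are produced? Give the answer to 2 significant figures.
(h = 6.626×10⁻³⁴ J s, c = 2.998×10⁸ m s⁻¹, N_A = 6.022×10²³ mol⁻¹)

Photon energy at 319 nm: hc/λ = (6.626×10⁻³⁴)(2.998×10⁸)/(319×10⁻⁹) = 6.227×10⁻¹⁹ J.
Energy delivered: (3670 W m⁻²)(13.2×10⁻⁴ m²)(839 s) = 4064 J.
Photons incident: 4064 / 6.227×10⁻¹⁹ = 6.526×10²¹, i.e. 6.526×10²¹/6.022×10²³ = 0.01084 mol.
Photons absorbed: 0.269 × 0.01084 = 0.002916 mol.
Product: Φ × n_abs = 0.92 × 0.002916 = 0.002683 mol.
As a count: 0.002683 × 6.022×10²³ = 1.6×10²¹.

1.6×10²¹ atoms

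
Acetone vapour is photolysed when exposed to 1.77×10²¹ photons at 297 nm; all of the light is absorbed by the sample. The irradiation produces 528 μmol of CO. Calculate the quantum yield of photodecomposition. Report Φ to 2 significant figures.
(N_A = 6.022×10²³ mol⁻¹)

Φ = 0.18

Product: 528 μmol = 5.28×10⁻⁴ mol.
Moles of photons: 1.77×10²¹ / 6.022×10²³ = 0.002939 mol.
Φ = 5.28×10⁻⁴ mol / 0.002939 mol photons = 0.18.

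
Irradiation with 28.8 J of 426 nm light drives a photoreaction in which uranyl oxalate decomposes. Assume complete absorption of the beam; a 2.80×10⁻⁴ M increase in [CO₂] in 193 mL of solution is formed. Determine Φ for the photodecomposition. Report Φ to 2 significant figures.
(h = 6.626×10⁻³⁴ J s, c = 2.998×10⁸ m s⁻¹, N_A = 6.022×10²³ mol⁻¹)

Φ = 0.53

Product: (2.80×10⁻⁴ M)(0.193 L) = 5.404×10⁻⁵ mol.
Photon energy at 426 nm: hc/λ = (6.626×10⁻³⁴)(2.998×10⁸)/(426×10⁻⁹) = 4.663×10⁻¹⁹ J.
Photons incident: 28.8 / 4.663×10⁻¹⁹ = 6.176×10¹⁹, i.e. 6.176×10¹⁹/6.022×10²³ = 1.026×10⁻⁴ mol.
Φ = 5.404×10⁻⁵ mol / 1.026×10⁻⁴ mol photons = 0.53.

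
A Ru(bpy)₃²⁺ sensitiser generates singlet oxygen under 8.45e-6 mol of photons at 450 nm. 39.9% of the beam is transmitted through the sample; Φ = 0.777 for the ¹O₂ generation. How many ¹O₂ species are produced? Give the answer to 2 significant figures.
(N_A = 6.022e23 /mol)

Fraction absorbed: 1 − 39.9/100 = 0.6010.
Photons absorbed: 0.6010 × 8.45e-6 = 5.078e-6 mol.
Product: Φ × n_abs = 0.777 × 5.078e-6 = 3.946e-6 mol.
As a count: 3.946e-6 × 6.022e23 = 2.4e18.

2.4e18 species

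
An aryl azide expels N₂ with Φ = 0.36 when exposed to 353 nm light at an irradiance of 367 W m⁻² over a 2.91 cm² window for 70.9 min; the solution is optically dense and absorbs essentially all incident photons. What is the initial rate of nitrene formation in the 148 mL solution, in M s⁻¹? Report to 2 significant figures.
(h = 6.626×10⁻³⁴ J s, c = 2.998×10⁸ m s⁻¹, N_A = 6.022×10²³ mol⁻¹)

Photon energy at 353 nm: hc/λ = (6.626×10⁻³⁴)(2.998×10⁸)/(353×10⁻⁹) = 5.627×10⁻¹⁹ J.
Energy delivered: (367 W m⁻²)(2.91×10⁻⁴ m²)(4254 s) = 454.3 J.
Photons incident: 454.3 / 5.627×10⁻¹⁹ = 8.074×10²⁰, i.e. 8.074×10²⁰/6.022×10²³ = 0.001341 mol.
Product formed: 0.36 × 0.001341 = 4.828×10⁻⁴ mol.
Rate: 4.828×10⁻⁴ mol / (4254 s × 0.148 L) = 7.7×10⁻⁷ M s⁻¹.

7.7×10⁻⁷ M s⁻¹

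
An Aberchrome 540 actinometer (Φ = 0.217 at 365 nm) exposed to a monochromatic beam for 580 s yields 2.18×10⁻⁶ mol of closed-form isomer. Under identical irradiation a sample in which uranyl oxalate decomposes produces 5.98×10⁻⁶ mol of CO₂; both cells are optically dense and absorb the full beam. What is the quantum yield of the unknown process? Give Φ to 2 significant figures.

Φ = 0.60

Photons absorbed by the actinometer: 2.18×10⁻⁶ / 0.217 = 1.005×10⁻⁵ mol.
Φ(unknown) = 5.98×10⁻⁶ / 1.005×10⁻⁵ = 0.60.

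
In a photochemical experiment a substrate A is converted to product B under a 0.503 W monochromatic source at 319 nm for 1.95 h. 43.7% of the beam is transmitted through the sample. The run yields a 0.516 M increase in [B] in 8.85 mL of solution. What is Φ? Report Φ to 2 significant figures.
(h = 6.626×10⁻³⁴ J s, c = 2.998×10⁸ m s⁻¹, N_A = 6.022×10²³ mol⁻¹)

Φ = 0.86

Product: (0.516 M)(0.00885 L) = 0.004567 mol.
Photon energy at 319 nm: hc/λ = (6.626×10⁻³⁴)(2.998×10⁸)/(319×10⁻⁹) = 6.227×10⁻¹⁹ J.
Energy delivered: (0.503 W)(7020 s) = 3531 J.
Photons incident: 3531 / 6.227×10⁻¹⁹ = 5.670×10²¹, i.e. 5.670×10²¹/6.022×10²³ = 0.009415 mol.
Fraction absorbed: 1 − 43.7/100 = 0.5630.
Photons absorbed: 0.5630 × 0.009415 = 0.005301 mol.
Φ = 0.004567 mol / 0.005301 mol photons = 0.86.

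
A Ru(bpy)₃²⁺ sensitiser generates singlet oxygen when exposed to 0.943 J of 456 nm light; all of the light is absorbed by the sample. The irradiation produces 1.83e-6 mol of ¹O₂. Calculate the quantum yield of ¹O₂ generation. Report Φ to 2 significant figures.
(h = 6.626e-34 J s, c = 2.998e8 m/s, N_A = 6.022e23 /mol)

Φ = 0.51

Photon energy at 456 nm: hc/λ = (6.626e-34)(2.998e8)/(456e-9) = 4.356e-19 J.
Photons incident: 0.943 / 4.356e-19 = 2.165e18, i.e. 2.165e18/6.022e23 = 3.595e-6 mol.
Φ = 1.83e-6 mol / 3.595e-6 mol photons = 0.51.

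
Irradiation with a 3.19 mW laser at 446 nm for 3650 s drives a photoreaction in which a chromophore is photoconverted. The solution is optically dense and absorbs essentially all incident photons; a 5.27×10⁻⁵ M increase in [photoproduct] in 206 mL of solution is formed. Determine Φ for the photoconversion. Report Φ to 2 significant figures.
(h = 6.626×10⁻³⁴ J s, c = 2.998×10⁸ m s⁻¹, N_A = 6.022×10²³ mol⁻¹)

Product: (5.27×10⁻⁵ M)(0.206 L) = 1.086×10⁻⁵ mol.
Photon energy at 446 nm: hc/λ = (6.626×10⁻³⁴)(2.998×10⁸)/(446×10⁻⁹) = 4.454×10⁻¹⁹ J.
Energy delivered: (3.19 mW)(3650 s) = 11.64 J.
Photons incident: 11.64 / 4.454×10⁻¹⁹ = 2.613×10¹⁹, i.e. 2.613×10¹⁹/6.022×10²³ = 4.339×10⁻⁵ mol.
Φ = 1.086×10⁻⁵ mol / 4.339×10⁻⁵ mol photons = 0.25.

Φ = 0.25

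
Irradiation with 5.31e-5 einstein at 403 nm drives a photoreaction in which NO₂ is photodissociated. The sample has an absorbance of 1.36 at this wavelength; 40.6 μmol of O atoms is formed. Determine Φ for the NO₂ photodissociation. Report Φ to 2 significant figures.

Product: 40.6 μmol = 4.06e-5 mol.
Fraction absorbed: 1 − 10^(−1.36) = 0.9563.
Photons absorbed: 0.9563 × 5.31e-5 = 5.078e-5 mol.
Φ = 4.06e-5 mol / 5.078e-5 mol photons = 0.80.

Φ = 0.80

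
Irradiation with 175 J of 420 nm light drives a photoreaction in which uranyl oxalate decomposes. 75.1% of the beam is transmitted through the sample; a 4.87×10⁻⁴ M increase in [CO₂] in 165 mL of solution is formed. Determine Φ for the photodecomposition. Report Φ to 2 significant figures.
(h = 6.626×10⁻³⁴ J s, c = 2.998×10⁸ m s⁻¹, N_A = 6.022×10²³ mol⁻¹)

Product: (4.87×10⁻⁴ M)(0.165 L) = 8.036×10⁻⁵ mol.
Photon energy at 420 nm: hc/λ = (6.626×10⁻³⁴)(2.998×10⁸)/(420×10⁻⁹) = 4.730×10⁻¹⁹ J.
Photons incident: 175 / 4.730×10⁻¹⁹ = 3.700×10²⁰, i.e. 3.700×10²⁰/6.022×10²³ = 6.144×10⁻⁴ mol.
Fraction absorbed: 1 − 75.1/100 = 0.2490.
Photons absorbed: 0.2490 × 6.144×10⁻⁴ = 1.530×10⁻⁴ mol.
Φ = 8.036×10⁻⁵ mol / 1.530×10⁻⁴ mol photons = 0.53.

Φ = 0.53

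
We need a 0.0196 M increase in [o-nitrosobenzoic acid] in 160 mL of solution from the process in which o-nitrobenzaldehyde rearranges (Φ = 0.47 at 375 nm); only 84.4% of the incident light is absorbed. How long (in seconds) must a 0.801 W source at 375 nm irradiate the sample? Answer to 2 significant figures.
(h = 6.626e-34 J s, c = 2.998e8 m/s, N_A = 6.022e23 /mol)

t ≈ 3100 s

Product: (0.0196 M)(0.16 L) = 0.003136 mol.
Photons that must be absorbed: 0.003136 / 0.47 = 0.006672 mol.
Incident photons needed: 0.006672 / 0.844 = 0.007905 mol.
Photon energy: hc/λ = 5.297e-19 J; per mole, 3.190e5 J mol⁻¹.
Energy required: 0.007905 × 3.190e5 = 2522 J.
Time: 2522 J / 0.801 W = 3100 s.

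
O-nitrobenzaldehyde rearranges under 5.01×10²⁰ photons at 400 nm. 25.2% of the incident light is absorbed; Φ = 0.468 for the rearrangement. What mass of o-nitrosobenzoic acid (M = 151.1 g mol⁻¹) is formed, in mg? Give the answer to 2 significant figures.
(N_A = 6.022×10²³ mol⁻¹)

Moles of photons: 5.01×10²⁰ / 6.022×10²³ = 8.319×10⁻⁴ mol.
Photons absorbed: 0.252 × 8.319×10⁻⁴ = 2.096×10⁻⁴ mol.
Product: Φ × n_abs = 0.468 × 2.096×10⁻⁴ = 9.809×10⁻⁵ mol.
Mass: 9.809×10⁻⁵ × 151.1 = 0.01482 g = 15 mg.

15 mg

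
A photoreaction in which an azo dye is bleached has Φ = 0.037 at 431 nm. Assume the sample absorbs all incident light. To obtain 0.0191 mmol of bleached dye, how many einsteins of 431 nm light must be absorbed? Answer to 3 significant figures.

Product: 0.0191 mmol = 1.91×10⁻⁵ mol.
Photons that must be absorbed: 1.91×10⁻⁵ / 0.037 = 5.162×10⁻⁴ mol.

5.16×10⁻⁴ einstein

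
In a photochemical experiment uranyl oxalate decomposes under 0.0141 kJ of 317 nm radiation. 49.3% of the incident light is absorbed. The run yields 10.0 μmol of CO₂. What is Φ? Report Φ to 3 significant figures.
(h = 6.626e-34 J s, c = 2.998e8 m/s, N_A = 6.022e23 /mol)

Product: 10.0 μmol = 1.00e-5 mol.
Photon energy at 317 nm: hc/λ = (6.626e-34)(2.998e8)/(317e-9) = 6.266e-19 J.
Incident energy: 0.0141 kJ = 14.1 J.
Photons incident: 14.1 / 6.266e-19 = 2.250e19, i.e. 2.250e19/6.022e23 = 3.736e-5 mol.
Photons absorbed: 0.493 × 3.736e-5 = 1.842e-5 mol.
Φ = 1.00e-5 mol / 1.842e-5 mol photons = 0.543.

Φ = 0.543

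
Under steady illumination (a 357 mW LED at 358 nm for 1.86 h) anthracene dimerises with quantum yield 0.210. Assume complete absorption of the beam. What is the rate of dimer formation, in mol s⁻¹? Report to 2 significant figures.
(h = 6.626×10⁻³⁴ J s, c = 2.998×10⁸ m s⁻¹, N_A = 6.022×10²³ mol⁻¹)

Photon energy at 358 nm: hc/λ = (6.626×10⁻³⁴)(2.998×10⁸)/(358×10⁻⁹) = 5.549×10⁻¹⁹ J.
Energy delivered: (357 mW)(6696 s) = 2390 J.
Photons incident: 2390 / 5.549×10⁻¹⁹ = 4.307×10²¹, i.e. 4.307×10²¹/6.022×10²³ = 0.007152 mol.
Product formed: 0.210 × 0.007152 = 0.001502 mol.
Rate: 0.001502 / 6696 s = 2.2×10⁻⁷ mol s⁻¹.

2.2×10⁻⁷ mol s⁻¹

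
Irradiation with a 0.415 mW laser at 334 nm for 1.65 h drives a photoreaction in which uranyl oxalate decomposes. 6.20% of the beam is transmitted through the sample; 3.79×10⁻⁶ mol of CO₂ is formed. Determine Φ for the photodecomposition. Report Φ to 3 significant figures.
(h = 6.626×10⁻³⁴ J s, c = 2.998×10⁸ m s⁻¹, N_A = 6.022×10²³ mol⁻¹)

Photon energy at 334 nm: hc/λ = (6.626×10⁻³⁴)(2.998×10⁸)/(334×10⁻⁹) = 5.948×10⁻¹⁹ J.
Energy delivered: (0.415 mW)(5940 s) = 2.465 J.
Photons incident: 2.465 / 5.948×10⁻¹⁹ = 4.144×10¹⁸, i.e. 4.144×10¹⁸/6.022×10²³ = 6.881×10⁻⁶ mol.
Fraction absorbed: 1 − 6.20/100 = 0.9380.
Photons absorbed: 0.9380 × 6.881×10⁻⁶ = 6.454×10⁻⁶ mol.
Φ = 3.79×10⁻⁶ mol / 6.454×10⁻⁶ mol photons = 0.587.

Φ = 0.587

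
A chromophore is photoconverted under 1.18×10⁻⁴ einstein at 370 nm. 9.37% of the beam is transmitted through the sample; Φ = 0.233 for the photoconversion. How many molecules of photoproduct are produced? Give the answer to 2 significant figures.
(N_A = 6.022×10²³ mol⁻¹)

Fraction absorbed: 1 − 9.37/100 = 0.9063.
Photons absorbed: 0.9063 × 1.18×10⁻⁴ = 1.069×10⁻⁴ mol.
Product: Φ × n_abs = 0.233 × 1.069×10⁻⁴ = 2.491×10⁻⁵ mol.
As a count: 2.491×10⁻⁵ × 6.022×10²³ = 1.5×10¹⁹.

1.5×10¹⁹ molecules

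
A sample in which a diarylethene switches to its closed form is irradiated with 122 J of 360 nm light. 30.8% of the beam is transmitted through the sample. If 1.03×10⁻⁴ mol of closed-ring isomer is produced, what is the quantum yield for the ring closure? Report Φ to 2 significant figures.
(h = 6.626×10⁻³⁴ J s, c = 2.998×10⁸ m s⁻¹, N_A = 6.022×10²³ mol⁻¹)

Φ = 0.41

Photon energy at 360 nm: hc/λ = (6.626×10⁻³⁴)(2.998×10⁸)/(360×10⁻⁹) = 5.518×10⁻¹⁹ J.
Photons incident: 122 / 5.518×10⁻¹⁹ = 2.211×10²⁰, i.e. 2.211×10²⁰/6.022×10²³ = 3.672×10⁻⁴ mol.
Fraction absorbed: 1 − 30.8/100 = 0.6920.
Photons absorbed: 0.6920 × 3.672×10⁻⁴ = 2.541×10⁻⁴ mol.
Φ = 1.03×10⁻⁴ mol / 2.541×10⁻⁴ mol photons = 0.41.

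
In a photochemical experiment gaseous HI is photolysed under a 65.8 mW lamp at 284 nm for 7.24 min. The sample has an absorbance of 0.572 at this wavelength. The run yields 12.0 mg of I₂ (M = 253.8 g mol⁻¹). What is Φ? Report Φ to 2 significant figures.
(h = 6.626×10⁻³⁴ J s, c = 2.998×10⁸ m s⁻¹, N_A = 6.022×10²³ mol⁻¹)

Product: 12.0 mg / 253.8 g mol⁻¹ = 4.728×10⁻⁵ mol.
Photon energy at 284 nm: hc/λ = (6.626×10⁻³⁴)(2.998×10⁸)/(284×10⁻⁹) = 6.995×10⁻¹⁹ J.
Energy delivered: (65.8 mW)(434.4 s) = 28.58 J.
Photons incident: 28.58 / 6.995×10⁻¹⁹ = 4.086×10¹⁹, i.e. 4.086×10¹⁹/6.022×10²³ = 6.785×10⁻⁵ mol.
Fraction absorbed: 1 − 10^(−0.572) = 0.7321.
Photons absorbed: 0.7321 × 6.785×10⁻⁵ = 4.967×10⁻⁵ mol.
Φ = 4.728×10⁻⁵ mol / 4.967×10⁻⁵ mol photons = 0.95.

Φ = 0.95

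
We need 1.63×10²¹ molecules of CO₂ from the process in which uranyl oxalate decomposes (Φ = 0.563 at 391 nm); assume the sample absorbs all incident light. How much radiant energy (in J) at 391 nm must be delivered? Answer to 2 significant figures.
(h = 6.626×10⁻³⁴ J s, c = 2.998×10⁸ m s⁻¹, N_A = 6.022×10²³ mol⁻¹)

Product: 1.63×10²¹ / 6.022×10²³ = 0.002707 mol.
Photons that must be absorbed: 0.002707 / 0.563 = 0.004808 mol.
Photon energy: hc/λ = 5.080×10⁻¹⁹ J; per mole, 3.059×10⁵ J mol⁻¹.
Energy required: 0.004808 × 3.059×10⁵ = 1500 J.

1500 J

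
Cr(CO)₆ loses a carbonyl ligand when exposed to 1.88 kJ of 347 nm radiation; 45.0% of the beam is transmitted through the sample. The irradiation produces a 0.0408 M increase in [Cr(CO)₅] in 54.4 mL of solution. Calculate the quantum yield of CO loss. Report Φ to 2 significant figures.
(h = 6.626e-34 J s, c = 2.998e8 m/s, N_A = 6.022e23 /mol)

Φ = 0.74

Product: (0.0408 M)(0.0544 L) = 0.002220 mol.
Photon energy at 347 nm: hc/λ = (6.626e-34)(2.998e8)/(347e-9) = 5.725e-19 J.
Incident energy: 1.88 kJ = 1880 J.
Photons incident: 1880 / 5.725e-19 = 3.284e21, i.e. 3.284e21/6.022e23 = 0.005453 mol.
Fraction absorbed: 1 − 45.0/100 = 0.5500.
Photons absorbed: 0.5500 × 0.005453 = 0.002999 mol.
Φ = 0.002220 mol / 0.002999 mol photons = 0.74.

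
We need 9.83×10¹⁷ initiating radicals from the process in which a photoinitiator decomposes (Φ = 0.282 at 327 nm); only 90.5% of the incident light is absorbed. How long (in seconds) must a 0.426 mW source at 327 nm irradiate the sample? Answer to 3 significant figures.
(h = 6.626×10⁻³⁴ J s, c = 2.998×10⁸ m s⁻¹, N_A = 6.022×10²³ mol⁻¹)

t ≈ 5490 s

Product: 9.83×10¹⁷ / 6.022×10²³ = 1.632×10⁻⁶ mol.
Photons that must be absorbed: 1.632×10⁻⁶ / 0.282 = 5.787×10⁻⁶ mol.
Incident photons needed: 5.787×10⁻⁶ / 0.905 = 6.394×10⁻⁶ mol.
Photon energy: hc/λ = 6.075×10⁻¹⁹ J; per mole, 3.658×10⁵ J mol⁻¹.
Energy required: 6.394×10⁻⁶ × 3.658×10⁵ = 2.339 J.
Time: 2.339 J / 0.000426 W = 5490 s.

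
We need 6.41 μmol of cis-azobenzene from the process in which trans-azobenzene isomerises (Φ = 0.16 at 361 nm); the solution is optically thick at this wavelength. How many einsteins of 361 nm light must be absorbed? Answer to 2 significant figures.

4.0×10⁻⁵ einstein

Product: 6.41 μmol = 6.41×10⁻⁶ mol.
Photons that must be absorbed: 6.41×10⁻⁶ / 0.16 = 4.006×10⁻⁵ mol.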